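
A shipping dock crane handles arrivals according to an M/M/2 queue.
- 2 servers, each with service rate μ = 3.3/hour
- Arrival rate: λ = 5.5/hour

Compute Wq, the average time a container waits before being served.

Traffic intensity: ρ = λ/(cμ) = 5.5/(2×3.3) = 0.8333
Since ρ = 0.8333 < 1, system is stable.
Offered load a = λ/μ = cρ = 5.5/3.3 = 1.6667
P₀ = [ Σₙ₌₀^1 aⁿ/n! + a^2/(2!(1-ρ)) ]⁻¹
Σ = a^0/0! + a^1/1! = 1.0000 + 1.6667 = 2.6667
a^2/(2!(1-ρ)) = 2.77778/(2 × 0.166667) = 8.3333
P₀ = 1/(2.6667 + 8.3333) = 0.09091
Lq = P₀·a^2·ρ / (2!(1-ρ)²) = 0.090909 × 2.7778 × 0.83333 / (2 × 0.027778) = 3.7879
Wq = Lq/λ = 3.7879/5.5 = 0.6887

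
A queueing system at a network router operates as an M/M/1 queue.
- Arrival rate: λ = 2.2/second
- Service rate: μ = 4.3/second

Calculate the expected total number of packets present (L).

ρ = λ/μ = 2.2/4.3 = 0.5116
For M/M/1: L = λ/(μ-λ)
L = 2.2/(4.3-2.2) = 2.2/2.10
L = 1.0476 packets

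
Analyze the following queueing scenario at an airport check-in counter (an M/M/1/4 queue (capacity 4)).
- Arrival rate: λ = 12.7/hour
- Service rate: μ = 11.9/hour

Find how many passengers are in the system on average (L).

ρ = λ/μ = 12.7/11.9 = 1.06723
P₀ = (1-ρ)/(1-ρ^(K+1)) = (1-1.06723)/(1-1.06723^5) = -0.06723/-0.3845 = 0.1749
P_K = P₀×ρ^K = 0.17485 × 1.06723^4 = 0.17485 × 1.2973 = 0.2268
L = ρ[1 - (K+1)ρ^K + Kρ^(K+1)] / [(1-ρ)(1-ρ^(K+1))]
L = 1.06723 × (1 - 5×1.297275 + 4×1.384491) / ((1 - 1.06723) × (1 - 1.384491)) = 2.1299 passengers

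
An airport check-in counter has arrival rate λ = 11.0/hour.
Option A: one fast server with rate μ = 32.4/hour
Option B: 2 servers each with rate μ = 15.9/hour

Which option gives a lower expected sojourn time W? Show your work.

Option A: single server μ = 32.4 (M/M/1)
  ρ_A = 11.0/32.4 = 0.3395
  W_A = 1/(μ-λ) = 1/(32.4-11.0) = 1/21.40 = 0.04673

Option B: 2 servers μ = 15.9 (M/M/2)
  ρ_B = λ/(cμ) = 11.0/(2×15.9) = 0.3459
  Offered load a = λ/μ = cρ = 11.0/15.9 = 0.6918
  P₀ = [ Σₙ₌₀^1 aⁿ/n! + a^2/(2!(1-ρ)) ]⁻¹
  Σ = a^0/0! + a^1/1! = 1.0000 + 0.6918 = 1.6918
  a^2/(2!(1-ρ)) = 0.47862/(2 × 0.65409) = 0.3659
  P₀ = 1/(1.6918 + 0.3659) = 0.4860
  Lq = P₀·a^2·ρ / (2!(1-ρ)²) = 0.4860 × 0.4786 × 0.3459 / (2 × 0.4278) = 0.09403
  Wq_B = Lq/λ = 0.09403/11.0 = 0.008548
  W_B = Wq_B + 1/μ = 0.008548 + 0.06289 = 0.07144

Since W_A = 0.04673 < W_B = 0.07144, Option A (single fast server) has the shorter time in system.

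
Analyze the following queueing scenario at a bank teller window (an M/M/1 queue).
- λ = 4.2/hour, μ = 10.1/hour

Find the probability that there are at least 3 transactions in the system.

ρ = λ/μ = 4.2/10.1 = 0.41584
P(N ≥ n) = ρⁿ
P(N ≥ 3) = 0.41584^3
P(N ≥ 3) = 0.07191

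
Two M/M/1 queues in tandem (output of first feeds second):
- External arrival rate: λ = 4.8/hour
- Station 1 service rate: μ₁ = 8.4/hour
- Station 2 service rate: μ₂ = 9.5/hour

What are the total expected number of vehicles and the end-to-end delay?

By Jackson's theorem, each station behaves as independent M/M/1.
Station 1: ρ₁ = 4.8/8.4 = 0.5714, L₁ = ρ₁/(1-ρ₁) = λ/(μ₁-λ) = 4.8/3.60 = 1.3333
Station 2: ρ₂ = 4.8/9.5 = 0.5053, L₂ = ρ₂/(1-ρ₂) = λ/(μ₂-λ) = 4.8/4.70 = 1.0213
Total: L = L₁ + L₂ = 1.3333 + 1.0213 = 2.3546
W = L/λ = 2.3546/4.8 = 0.4905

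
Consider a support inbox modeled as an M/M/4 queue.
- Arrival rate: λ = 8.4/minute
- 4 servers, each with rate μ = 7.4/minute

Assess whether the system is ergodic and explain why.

Stability requires ρ = λ/(cμ) < 1
ρ = 8.4/(4 × 7.4) = 8.4/29.60 = 0.2838
Since 0.2838 < 1, the system is STABLE.
The servers are busy 28.38% of the time.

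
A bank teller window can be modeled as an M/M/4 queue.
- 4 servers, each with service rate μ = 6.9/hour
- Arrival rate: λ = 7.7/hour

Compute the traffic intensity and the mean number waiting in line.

Traffic intensity: ρ = λ/(cμ) = 7.7/(4×6.9) = 0.2790
Since ρ = 0.2790 < 1, system is stable.
Offered load a = λ/μ = cρ = 7.7/6.9 = 1.1159
P₀ = [ Σₙ₌₀^3 aⁿ/n! + a^4/(4!(1-ρ)) ]⁻¹
Σ = a^0/0! + a^1/1! + a^2/2! + a^3/3! = 1.0000 + 1.1159 + 0.6227 + 0.2316 = 2.9702
a^4/(4!(1-ρ)) = 1.5508/(24 × 0.7210) = 0.08962
P₀ = 1/(2.9702 + 0.08962) = 0.3268
Lq = P₀·a^4·ρ / (4!(1-ρ)²) = 0.3268 × 1.5508 × 0.2790 / (24 × 0.5199) = 0.01133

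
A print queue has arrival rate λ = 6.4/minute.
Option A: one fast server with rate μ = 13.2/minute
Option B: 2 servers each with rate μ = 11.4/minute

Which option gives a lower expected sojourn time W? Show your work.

Option A: single server μ = 13.2 (M/M/1)
  ρ_A = 6.4/13.2 = 0.4848
  W_A = 1/(μ-λ) = 1/(13.2-6.4) = 1/6.80 = 0.1471

Option B: 2 servers μ = 11.4 (M/M/2)
  ρ_B = λ/(cμ) = 6.4/(2×11.4) = 0.2807
  Offered load a = λ/μ = cρ = 6.4/11.4 = 0.5614
  P₀ = [ Σₙ₌₀^1 aⁿ/n! + a^2/(2!(1-ρ)) ]⁻¹
  Σ = a^0/0! + a^1/1! = 1.0000 + 0.5614 = 1.5614
  a^2/(2!(1-ρ)) = 0.3152/(2 × 0.7193) = 0.2191
  P₀ = 1/(1.5614 + 0.2191) = 0.5616
  Lq = P₀·a^2·ρ / (2!(1-ρ)²) = 0.5616 × 0.3152 × 0.2807 / (2 × 0.5174) = 0.04802
  Wq_B = Lq/λ = 0.04802/6.4 = 0.007503
  W_B = Wq_B + 1/μ = 0.007503 + 0.08772 = 0.09522

Since W_B = 0.09522 < W_A = 0.1471, Option B (multiple servers) has the shorter time in system.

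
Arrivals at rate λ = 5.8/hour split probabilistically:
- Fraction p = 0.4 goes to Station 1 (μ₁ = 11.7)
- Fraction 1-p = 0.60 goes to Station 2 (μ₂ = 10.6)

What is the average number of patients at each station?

Effective rates: λ₁ = 5.8×0.4 = 2.32, λ₂ = 5.8×0.60 = 3.48
Station 1: ρ₁ = 2.32/11.7 = 0.1983, L₁ = ρ₁/(1-ρ₁) = 0.1983/(1-0.1983) = 0.2473
Station 2: ρ₂ = 3.48/10.6 = 0.3283, L₂ = ρ₂/(1-ρ₂) = 0.3283/(1-0.3283) = 0.4888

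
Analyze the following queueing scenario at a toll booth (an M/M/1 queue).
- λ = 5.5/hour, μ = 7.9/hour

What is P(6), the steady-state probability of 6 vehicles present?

ρ = λ/μ = 5.5/7.9 = 0.6962
P(n) = (1-ρ)ρⁿ
P(6) = (1-0.6962) × 0.6962^6
P(6) = 0.30380 × 0.11387
P(6) = 0.03459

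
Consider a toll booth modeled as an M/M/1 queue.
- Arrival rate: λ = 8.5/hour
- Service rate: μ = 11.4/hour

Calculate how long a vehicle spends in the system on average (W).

First, compute utilization: ρ = λ/μ = 8.5/11.4 = 0.7456
For M/M/1: W = 1/(μ-λ)
W = 1/(11.4-8.5) = 1/2.90
W = 0.3448 hours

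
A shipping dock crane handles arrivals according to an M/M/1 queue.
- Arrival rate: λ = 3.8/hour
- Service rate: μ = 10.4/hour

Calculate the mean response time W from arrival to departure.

First, compute utilization: ρ = λ/μ = 3.8/10.4 = 0.3654
For M/M/1: W = 1/(μ-λ)
W = 1/(10.4-3.8) = 1/6.60
W = 0.1515 hours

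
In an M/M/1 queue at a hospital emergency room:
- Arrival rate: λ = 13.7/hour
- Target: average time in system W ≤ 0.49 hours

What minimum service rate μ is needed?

For M/M/1: W = 1/(μ-λ)
Need W ≤ 0.49, so 1/(μ-λ) ≤ 0.49
μ - λ ≥ 1/0.49 = 2.0408
μ ≥ 13.7 + 2.0408 = 15.7408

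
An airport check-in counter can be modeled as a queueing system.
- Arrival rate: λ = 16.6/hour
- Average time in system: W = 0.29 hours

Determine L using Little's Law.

Little's Law: L = λW
L = 16.6 × 0.29 = 4.8140 passengers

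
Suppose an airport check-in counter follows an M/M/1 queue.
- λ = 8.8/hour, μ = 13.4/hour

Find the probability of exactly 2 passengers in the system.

ρ = λ/μ = 8.8/13.4 = 0.65672
P(n) = (1-ρ)ρⁿ
P(2) = (1-0.65672) × 0.65672^2
P(2) = 0.3433 × 0.4313
P(2) = 0.1481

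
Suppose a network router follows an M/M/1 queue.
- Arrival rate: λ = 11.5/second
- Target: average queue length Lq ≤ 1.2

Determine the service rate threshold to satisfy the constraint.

For M/M/1: Lq = λ²/(μ(μ-λ))
Need Lq ≤ 1.2, i.e. μ(μ-λ) ≥ λ²/1.2
μ² - 11.5μ - 132.25/1.2 ≥ 0  →  μ² - 11.5μ - 110.20833 ≥ 0
Quadratic formula (positive root): μ = [λ + √(λ² + 4×110.20833)]/2
Discriminant: 132.25 + 4×110.20833 = 573.0833, √573.0833 = 23.9392
μ ≥ (11.5 + 23.9392)/2 = 17.7196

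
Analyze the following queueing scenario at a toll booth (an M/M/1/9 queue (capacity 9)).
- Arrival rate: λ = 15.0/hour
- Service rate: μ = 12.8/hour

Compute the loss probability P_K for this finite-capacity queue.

ρ = λ/μ = 15.0/12.8 = 1.17188
P₀ = (1-ρ)/(1-ρ^(K+1)) = (1-1.17188)/(1-1.17188^10) = -0.1719/-3.8846 = 0.04425
P_K = P₀×ρ^K = 0.04425 × 1.17188^9 = 0.04425 × 4.1682 = 0.1844
Blocking probability = 18.44%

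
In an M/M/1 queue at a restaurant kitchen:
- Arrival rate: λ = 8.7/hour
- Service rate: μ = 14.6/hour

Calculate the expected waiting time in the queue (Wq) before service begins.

First, compute utilization: ρ = λ/μ = 8.7/14.6 = 0.5959
For M/M/1: Wq = λ/(μ(μ-λ))
Wq = 8.7/(14.6 × (14.6-8.7))
Wq = 8.7/(14.6 × 5.90)
Wq = 0.1010 hours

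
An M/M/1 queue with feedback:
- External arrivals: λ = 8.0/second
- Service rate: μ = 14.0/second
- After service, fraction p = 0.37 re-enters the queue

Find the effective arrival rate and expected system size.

Effective arrival rate: λ_eff = λ/(1-p) = 8.0/(1-0.37) = 8.0/0.63 = 12.698413
ρ = λ_eff/μ = 12.698413/14.0 = 0.9070295
L = ρ/(1-ρ) = 0.9070295/(1-0.9070295) = 9.7561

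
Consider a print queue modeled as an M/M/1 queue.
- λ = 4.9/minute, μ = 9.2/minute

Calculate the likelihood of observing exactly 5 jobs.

ρ = λ/μ = 4.9/9.2 = 0.5326
P(n) = (1-ρ)ρⁿ
P(5) = (1-0.5326) × 0.5326^5
P(5) = 0.4674 × 0.04286
P(5) = 0.02003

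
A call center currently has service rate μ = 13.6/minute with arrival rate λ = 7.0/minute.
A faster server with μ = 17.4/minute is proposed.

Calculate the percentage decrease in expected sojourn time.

System 1: ρ₁ = 7.0/13.6 = 0.5147, W₁ = 1/(13.6-7.0) = 0.15152
System 2: ρ₂ = 7.0/17.4 = 0.4023, W₂ = 1/(17.4-7.0) = 0.096154
Improvement: (W₁-W₂)/W₁ = (0.15152-0.096154)/0.15152 = 36.54%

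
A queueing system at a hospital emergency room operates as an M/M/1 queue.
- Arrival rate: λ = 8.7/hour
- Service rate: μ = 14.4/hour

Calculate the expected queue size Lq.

ρ = λ/μ = 8.7/14.4 = 0.6042
For M/M/1: Lq = λ²/(μ(μ-λ))
Lq = 75.69/(14.4 × 5.70)
Lq = 0.9221 patients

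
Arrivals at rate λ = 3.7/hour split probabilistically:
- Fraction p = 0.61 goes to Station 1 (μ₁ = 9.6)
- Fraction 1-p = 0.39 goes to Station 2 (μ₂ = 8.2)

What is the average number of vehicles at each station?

Effective rates: λ₁ = 3.7×0.61 = 2.257, λ₂ = 3.7×0.39 = 1.443
Station 1: ρ₁ = 2.257/9.6 = 0.2351, L₁ = ρ₁/(1-ρ₁) = 0.2351/(1-0.2351) = 0.3074
Station 2: ρ₂ = 1.443/8.2 = 0.1760, L₂ = ρ₂/(1-ρ₂) = 0.1760/(1-0.1760) = 0.2136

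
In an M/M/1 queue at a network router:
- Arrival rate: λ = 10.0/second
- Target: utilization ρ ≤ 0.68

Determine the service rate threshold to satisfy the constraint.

ρ = λ/μ, so μ = λ/ρ
μ ≥ 10.0/0.68 = 14.7059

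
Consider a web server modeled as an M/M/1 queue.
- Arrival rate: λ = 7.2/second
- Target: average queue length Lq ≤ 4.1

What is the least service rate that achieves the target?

For M/M/1: Lq = λ²/(μ(μ-λ))
Need Lq ≤ 4.1, i.e. μ(μ-λ) ≥ λ²/4.1
μ² - 7.2μ - 51.84/4.1 ≥ 0  →  μ² - 7.2μ - 12.6439 ≥ 0
Quadratic formula (positive root): μ = [λ + √(λ² + 4×12.6439)]/2
Discriminant: 51.84 + 4×12.6439 = 102.4156, √102.4156 = 10.12006
μ ≥ (7.2 + 10.12006)/2 = 8.6600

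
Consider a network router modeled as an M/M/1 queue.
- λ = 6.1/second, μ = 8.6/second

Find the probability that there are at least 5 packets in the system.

ρ = λ/μ = 6.1/8.6 = 0.7093
P(N ≥ n) = ρⁿ
P(N ≥ 5) = 0.7093^5
P(N ≥ 5) = 0.1795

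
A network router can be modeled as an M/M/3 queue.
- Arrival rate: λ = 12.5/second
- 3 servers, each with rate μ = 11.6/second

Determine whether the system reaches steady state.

Stability requires ρ = λ/(cμ) < 1
ρ = 12.5/(3 × 11.6) = 12.5/34.80 = 0.3592
Since 0.3592 < 1, the system is STABLE.
The servers are busy 35.92% of the time.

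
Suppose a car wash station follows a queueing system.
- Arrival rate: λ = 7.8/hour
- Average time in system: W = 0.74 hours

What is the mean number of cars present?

Little's Law: L = λW
L = 7.8 × 0.74 = 5.7720 cars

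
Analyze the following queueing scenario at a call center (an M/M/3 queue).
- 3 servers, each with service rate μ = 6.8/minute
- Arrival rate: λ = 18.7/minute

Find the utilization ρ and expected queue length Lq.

Traffic intensity: ρ = λ/(cμ) = 18.7/(3×6.8) = 0.9167
Since ρ = 0.9167 < 1, system is stable.
Offered load a = λ/μ = cρ = 18.7/6.8 = 2.7500
P₀ = [ Σₙ₌₀^2 aⁿ/n! + a^3/(3!(1-ρ)) ]⁻¹
Σ = a^0/0! + a^1/1! + a^2/2! = 1.0000 + 2.7500 + 3.7812 = 7.5312
a^3/(3!(1-ρ)) = 20.7969/(6 × 0.0833333) = 41.5938
P₀ = 1/(7.5312 + 41.5938) = 0.02036
Lq = P₀·a^3·ρ / (3!(1-ρ)²) = 0.020356 × 20.7969 × 0.91667 / (6 × 0.0069444) = 9.3136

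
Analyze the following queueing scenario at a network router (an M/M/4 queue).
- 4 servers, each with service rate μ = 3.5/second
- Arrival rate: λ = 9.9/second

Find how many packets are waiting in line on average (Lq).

Traffic intensity: ρ = λ/(cμ) = 9.9/(4×3.5) = 0.7071
Since ρ = 0.7071 < 1, system is stable.
Offered load a = λ/μ = cρ = 9.9/3.5 = 2.8286
P₀ = [ Σₙ₌₀^3 aⁿ/n! + a^4/(4!(1-ρ)) ]⁻¹
Σ = a^0/0! + a^1/1! + a^2/2! + a^3/3! = 1.0000 + 2.8286 + 4.0004 + 3.7718 = 11.6008
a^4/(4!(1-ρ)) = 64.0131/(24 × 0.29286) = 9.1075
P₀ = 1/(11.6008 + 9.1075) = 0.04829
Lq = P₀·a^4·ρ / (4!(1-ρ)²) = 0.048290 × 64.0131 × 0.70714 / (24 × 0.085765) = 1.0620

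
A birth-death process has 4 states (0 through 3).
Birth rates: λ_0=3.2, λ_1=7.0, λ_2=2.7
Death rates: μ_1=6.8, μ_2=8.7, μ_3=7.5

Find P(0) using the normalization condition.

Ratios P(n)/P(0) = (λ₀···λₙ₋₁)/(μ₁···μₙ):
P(1)/P(0) = (3.2)/(6.8) = 0.47059
P(2)/P(0) = (3.2×7.0)/(6.8×8.7) = 0.37863
P(3)/P(0) = (3.2×7.0×2.7)/(6.8×8.7×7.5) = 0.13631

Normalization: ∑ P(n) = 1
P(0) × (1.0000 + 0.47059 + 0.37863 + 0.13631) = 1
P(0) × 1.98553 = 1
P(0) = 1/1.98553 = 0.5036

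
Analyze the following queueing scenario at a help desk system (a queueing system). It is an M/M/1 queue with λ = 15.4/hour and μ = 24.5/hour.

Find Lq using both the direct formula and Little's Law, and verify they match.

Method 1 (direct): Lq = λ²/(μ(μ-λ)) = 237.16/(24.5 × 9.10) = 1.0637

Method 2 (Little's Law):
W = 1/(μ-λ) = 1/9.10 = 0.10989
Wq = W - 1/μ = 0.10989 - 0.040816 = 0.06907
Lq = λWq = 15.4 × 0.06907 = 1.0637 ✔ (matches Method 1)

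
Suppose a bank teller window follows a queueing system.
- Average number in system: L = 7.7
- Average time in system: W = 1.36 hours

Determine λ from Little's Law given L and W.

Little's Law: L = λW, so λ = L/W
λ = 7.7/1.36 = 5.6618 transactions/hour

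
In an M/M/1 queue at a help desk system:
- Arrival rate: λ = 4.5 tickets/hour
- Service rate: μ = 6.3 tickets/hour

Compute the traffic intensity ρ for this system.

Server utilization: ρ = λ/μ
ρ = 4.5/6.3 = 0.7143
The server is busy 71.43% of the time.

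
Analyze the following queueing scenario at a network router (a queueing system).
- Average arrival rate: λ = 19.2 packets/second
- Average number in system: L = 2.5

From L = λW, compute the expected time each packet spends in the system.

Little's Law: L = λW, so W = L/λ
W = 2.5/19.2 = 0.1302 seconds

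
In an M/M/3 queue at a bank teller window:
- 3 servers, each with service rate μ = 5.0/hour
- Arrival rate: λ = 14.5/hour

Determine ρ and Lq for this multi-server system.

Traffic intensity: ρ = λ/(cμ) = 14.5/(3×5.0) = 0.9667
Since ρ = 0.9667 < 1, system is stable.
Offered load a = λ/μ = cρ = 14.5/5.0 = 2.9000
P₀ = [ Σₙ₌₀^2 aⁿ/n! + a^3/(3!(1-ρ)) ]⁻¹
Σ = a^0/0! + a^1/1! + a^2/2! = 1.0000 + 2.9000 + 4.2050 = 8.1050
a^3/(3!(1-ρ)) = 24.38900/(6 × 0.03333333) = 121.9450
P₀ = 1/(8.1050 + 121.9450) = 0.007689
Lq = P₀·a^3·ρ / (3!(1-ρ)²) = 0.00768935 × 24.3890 × 0.966667 / (6 × 0.00111111) = 27.1927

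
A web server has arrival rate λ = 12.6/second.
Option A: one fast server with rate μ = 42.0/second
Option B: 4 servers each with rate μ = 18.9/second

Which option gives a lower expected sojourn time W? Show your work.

Option A: single server μ = 42.0 (M/M/1)
  ρ_A = 12.6/42.0 = 0.3000
  W_A = 1/(μ-λ) = 1/(42.0-12.6) = 1/29.40 = 0.03401

Option B: 4 servers μ = 18.9 (M/M/4)
  ρ_B = λ/(cμ) = 12.6/(4×18.9) = 0.1667
  Offered load a = λ/μ = cρ = 12.6/18.9 = 0.6667
  P₀ = [ Σₙ₌₀^3 aⁿ/n! + a^4/(4!(1-ρ)) ]⁻¹
  Σ = a^0/0! + a^1/1! + a^2/2! + a^3/3! = 1.0000 + 0.6667 + 0.2222 + 0.04938 = 1.9383
  a^4/(4!(1-ρ)) = 0.19753/(24 × 0.83333) = 0.009877
  P₀ = 1/(1.9383 + 0.009877) = 0.5133
  Lq = P₀·a^4·ρ / (4!(1-ρ)²) = 0.5133 × 0.1975 × 0.1667 / (24 × 0.6944) = 0.001014
  Wq_B = Lq/λ = 0.0010139/12.6 = 0.00008047
  W_B = Wq_B + 1/μ = 0.00008047 + 0.05291 = 0.05299

Since W_A = 0.03401 < W_B = 0.05299, Option A (single fast server) has the shorter time in system.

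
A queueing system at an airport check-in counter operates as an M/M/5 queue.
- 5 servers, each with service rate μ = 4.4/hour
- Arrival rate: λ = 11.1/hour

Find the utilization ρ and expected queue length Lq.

Traffic intensity: ρ = λ/(cμ) = 11.1/(5×4.4) = 0.5045
Since ρ = 0.5045 < 1, system is stable.
Offered load a = λ/μ = cρ = 11.1/4.4 = 2.5227
P₀ = [ Σₙ₌₀^4 aⁿ/n! + a^5/(5!(1-ρ)) ]⁻¹
Σ = a^0/0! + a^1/1! + a^2/2! + a^3/3! + a^4/4! = 1.0000 + 2.5227 + 3.1821 + 2.6758 + 1.6876 = 11.0682
a^5/(5!(1-ρ)) = 102.1766/(120 × 0.49545) = 1.7186
P₀ = 1/(11.0682 + 1.7186) = 0.07821
Lq = P₀·a^5·ρ / (5!(1-ρ)²) = 0.078206 × 102.1766 × 0.50455 / (120 × 0.24548) = 0.1369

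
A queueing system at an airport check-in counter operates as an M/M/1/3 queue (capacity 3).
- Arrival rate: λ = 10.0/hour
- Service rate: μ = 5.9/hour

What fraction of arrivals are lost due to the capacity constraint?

ρ = λ/μ = 10.0/5.9 = 1.6949
P₀ = (1-ρ)/(1-ρ^(K+1)) = (1-1.6949)/(1-1.6949^4) = -0.6949/-7.2523 = 0.09582
P_K = P₀×ρ^K = 0.09582 × 1.6949^3 = 0.09582 × 4.8689 = 0.4665
Blocking probability = 46.65%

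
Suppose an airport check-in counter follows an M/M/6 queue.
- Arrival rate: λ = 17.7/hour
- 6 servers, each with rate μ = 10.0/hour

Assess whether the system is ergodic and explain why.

Stability requires ρ = λ/(cμ) < 1
ρ = 17.7/(6 × 10.0) = 17.7/60.00 = 0.2950
Since 0.2950 < 1, the system is STABLE.
The servers are busy 29.50% of the time.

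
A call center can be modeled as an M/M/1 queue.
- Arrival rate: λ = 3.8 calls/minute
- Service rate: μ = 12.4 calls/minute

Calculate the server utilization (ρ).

Server utilization: ρ = λ/μ
ρ = 3.8/12.4 = 0.3065
The server is busy 30.65% of the time.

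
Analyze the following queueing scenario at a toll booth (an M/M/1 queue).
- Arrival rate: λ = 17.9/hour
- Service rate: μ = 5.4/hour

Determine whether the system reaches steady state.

Stability requires ρ = λ/(cμ) < 1
ρ = 17.9/(1 × 5.4) = 17.9/5.40 = 3.3148
Since 3.3148 ≥ 1, the system is UNSTABLE.
Queue grows without bound. Need μ > λ = 17.9.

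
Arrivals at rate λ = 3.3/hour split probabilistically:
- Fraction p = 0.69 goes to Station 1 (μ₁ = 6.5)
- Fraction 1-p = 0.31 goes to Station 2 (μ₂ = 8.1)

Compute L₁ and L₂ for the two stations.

Effective rates: λ₁ = 3.3×0.69 = 2.277, λ₂ = 3.3×0.31 = 1.023
Station 1: ρ₁ = 2.277/6.5 = 0.3503, L₁ = ρ₁/(1-ρ₁) = 0.3503/(1-0.3503) = 0.5392
Station 2: ρ₂ = 1.023/8.1 = 0.1263, L₂ = ρ₂/(1-ρ₂) = 0.1263/(1-0.1263) = 0.1446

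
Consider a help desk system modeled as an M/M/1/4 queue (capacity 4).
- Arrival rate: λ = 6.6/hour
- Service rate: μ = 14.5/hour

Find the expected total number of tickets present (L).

ρ = λ/μ = 6.6/14.5 = 0.45517
P₀ = (1-ρ)/(1-ρ^(K+1)) = (1-0.45517)/(1-0.45517^5) = 0.54483/0.98046 = 0.5557
P_K = P₀×ρ^K = 0.5557 × 0.45517^4 = 0.5557 × 0.04292 = 0.02385
L = ρ[1 - (K+1)ρ^K + Kρ^(K+1)] / [(1-ρ)(1-ρ^(K+1))]
L = 0.45517 × (1 - 5×0.04292 + 4×0.01954) / ((1 - 0.45517) × (1 - 0.01954)) = 0.7358 tickets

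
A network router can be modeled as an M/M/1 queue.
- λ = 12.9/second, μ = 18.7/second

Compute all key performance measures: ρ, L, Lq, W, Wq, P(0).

Step 1: ρ = λ/μ = 12.9/18.7 = 0.6898
Step 2: L = λ/(μ-λ) = 12.9/5.80 = 2.2241
Step 3: Lq = λ²/(μ(μ-λ)) = 166.41/(18.7×5.80) = 1.5343
Step 4: W = 1/(μ-λ) = 1/5.80 = 0.17241
Step 5: Wq = λ/(μ(μ-λ)) = 12.9/(18.7×5.80) = 0.1189
Step 6: P(0) = 1-ρ = 0.3102
Verify: L = λW = 12.9×0.17241 = 2.2241 ✔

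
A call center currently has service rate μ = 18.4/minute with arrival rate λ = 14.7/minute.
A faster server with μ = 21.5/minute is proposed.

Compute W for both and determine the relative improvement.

System 1: ρ₁ = 14.7/18.4 = 0.7989, W₁ = 1/(18.4-14.7) = 0.27027
System 2: ρ₂ = 14.7/21.5 = 0.6837, W₂ = 1/(21.5-14.7) = 0.14706
Improvement: (W₁-W₂)/W₁ = (0.27027-0.14706)/0.27027 = 45.59%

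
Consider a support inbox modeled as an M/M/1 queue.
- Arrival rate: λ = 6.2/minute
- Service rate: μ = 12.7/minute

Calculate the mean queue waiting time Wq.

First, compute utilization: ρ = λ/μ = 6.2/12.7 = 0.4882
For M/M/1: Wq = λ/(μ(μ-λ))
Wq = 6.2/(12.7 × (12.7-6.2))
Wq = 6.2/(12.7 × 6.50)
Wq = 0.07511 minutes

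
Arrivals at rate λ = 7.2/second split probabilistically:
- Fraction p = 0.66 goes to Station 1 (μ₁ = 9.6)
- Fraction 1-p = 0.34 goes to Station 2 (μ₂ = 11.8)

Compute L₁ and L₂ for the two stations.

Effective rates: λ₁ = 7.2×0.66 = 4.752, λ₂ = 7.2×0.34 = 2.448
Station 1: ρ₁ = 4.752/9.6 = 0.4950, L₁ = ρ₁/(1-ρ₁) = 0.4950/(1-0.4950) = 0.9802
Station 2: ρ₂ = 2.448/11.8 = 0.2075, L₂ = ρ₂/(1-ρ₂) = 0.2075/(1-0.2075) = 0.2618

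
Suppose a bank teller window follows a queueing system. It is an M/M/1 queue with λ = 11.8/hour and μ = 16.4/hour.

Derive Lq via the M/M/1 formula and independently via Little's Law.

Method 1 (direct): Lq = λ²/(μ(μ-λ)) = 139.24/(16.4 × 4.60) = 1.8457

Method 2 (Little's Law):
W = 1/(μ-λ) = 1/4.60 = 0.2173913
Wq = W - 1/μ = 0.2173913 - 0.06097561 = 0.156416
Lq = λWq = 11.8 × 0.156416 = 1.8457 ✔ (matches Method 1)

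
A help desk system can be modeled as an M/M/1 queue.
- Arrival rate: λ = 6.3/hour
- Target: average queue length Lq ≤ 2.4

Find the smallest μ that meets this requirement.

For M/M/1: Lq = λ²/(μ(μ-λ))
Need Lq ≤ 2.4, i.e. μ(μ-λ) ≥ λ²/2.4
μ² - 6.3μ - 39.69/2.4 ≥ 0  →  μ² - 6.3μ - 16.5375 ≥ 0
Quadratic formula (positive root): μ = [λ + √(λ² + 4×16.5375)]/2
Discriminant: 39.69 + 4×16.5375 = 105.8400, √105.8400 = 10.28786
μ ≥ (6.3 + 10.28786)/2 = 8.2939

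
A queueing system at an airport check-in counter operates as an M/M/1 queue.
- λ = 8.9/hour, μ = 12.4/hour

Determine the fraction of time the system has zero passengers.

ρ = λ/μ = 8.9/12.4 = 0.7177
P(0) = 1 - ρ = 1 - 0.7177 = 0.2823
The server is idle 28.23% of the time.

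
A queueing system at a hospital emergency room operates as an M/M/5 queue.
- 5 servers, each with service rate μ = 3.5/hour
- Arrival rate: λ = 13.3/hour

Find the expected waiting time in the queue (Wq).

Traffic intensity: ρ = λ/(cμ) = 13.3/(5×3.5) = 0.7600
Since ρ = 0.7600 < 1, system is stable.
Offered load a = λ/μ = cρ = 13.3/3.5 = 3.8000
P₀ = [ Σₙ₌₀^4 aⁿ/n! + a^5/(5!(1-ρ)) ]⁻¹
Σ = a^0/0! + a^1/1! + a^2/2! + a^3/3! + a^4/4! = 1.0000 + 3.8000 + 7.2200 + 9.1453 + 8.6881 = 29.8534
a^5/(5!(1-ρ)) = 792.3517/(120 × 0.2400) = 27.5122
P₀ = 1/(29.8534 + 27.5122) = 0.01743
Lq = P₀·a^5·ρ / (5!(1-ρ)²) = 0.017432 × 792.3517 × 0.76000 / (120 × 0.057600) = 1.5187
Wq = Lq/λ = 1.5187/13.3 = 0.1142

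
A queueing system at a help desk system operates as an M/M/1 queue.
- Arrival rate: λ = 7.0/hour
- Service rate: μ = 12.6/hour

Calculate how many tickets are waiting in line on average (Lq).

ρ = λ/μ = 7.0/12.6 = 0.5556
For M/M/1: Lq = λ²/(μ(μ-λ))
Lq = 49.00/(12.6 × 5.60)
Lq = 0.6944 tickets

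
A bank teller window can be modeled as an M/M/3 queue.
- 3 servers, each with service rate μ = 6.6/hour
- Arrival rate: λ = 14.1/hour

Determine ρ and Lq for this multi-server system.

Traffic intensity: ρ = λ/(cμ) = 14.1/(3×6.6) = 0.7121
Since ρ = 0.7121 < 1, system is stable.
Offered load a = λ/μ = cρ = 14.1/6.6 = 2.1364
P₀ = [ Σₙ₌₀^2 aⁿ/n! + a^3/(3!(1-ρ)) ]⁻¹
Σ = a^0/0! + a^1/1! + a^2/2! = 1.0000 + 2.1364 + 2.2820 = 5.4184
a^3/(3!(1-ρ)) = 9.7505/(6 × 0.28788) = 5.6450
P₀ = 1/(5.4184 + 5.6450) = 0.09039
Lq = P₀·a^3·ρ / (3!(1-ρ)²) = 0.09039 × 9.7505 × 0.7121 / (6 × 0.08287) = 1.2622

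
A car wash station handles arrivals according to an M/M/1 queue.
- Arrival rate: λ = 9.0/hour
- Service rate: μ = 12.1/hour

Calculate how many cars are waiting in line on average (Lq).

ρ = λ/μ = 9.0/12.1 = 0.7438
For M/M/1: Lq = λ²/(μ(μ-λ))
Lq = 81.00/(12.1 × 3.10)
Lq = 2.1594 cars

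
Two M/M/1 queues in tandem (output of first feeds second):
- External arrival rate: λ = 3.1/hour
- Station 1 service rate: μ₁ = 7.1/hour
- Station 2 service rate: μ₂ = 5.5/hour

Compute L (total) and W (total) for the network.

By Jackson's theorem, each station behaves as independent M/M/1.
Station 1: ρ₁ = 3.1/7.1 = 0.4366, L₁ = ρ₁/(1-ρ₁) = λ/(μ₁-λ) = 3.1/4.00 = 0.7750
Station 2: ρ₂ = 3.1/5.5 = 0.5636, L₂ = ρ₂/(1-ρ₂) = λ/(μ₂-λ) = 3.1/2.40 = 1.2917
Total: L = L₁ + L₂ = 0.7750 + 1.2917 = 2.0667
W = L/λ = 2.0667/3.1 = 0.6667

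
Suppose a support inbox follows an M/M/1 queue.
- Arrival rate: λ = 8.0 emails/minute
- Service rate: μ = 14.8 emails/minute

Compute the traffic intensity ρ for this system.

Server utilization: ρ = λ/μ
ρ = 8.0/14.8 = 0.5405
The server is busy 54.05% of the time.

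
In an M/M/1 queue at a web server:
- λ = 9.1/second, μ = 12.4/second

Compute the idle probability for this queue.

ρ = λ/μ = 9.1/12.4 = 0.7339
P(0) = 1 - ρ = 1 - 0.7339 = 0.2661
The server is idle 26.61% of the time.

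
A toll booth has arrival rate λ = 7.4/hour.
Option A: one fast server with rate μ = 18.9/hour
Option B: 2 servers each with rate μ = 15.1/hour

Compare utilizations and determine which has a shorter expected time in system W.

Option A: single server μ = 18.9 (M/M/1)
  ρ_A = 7.4/18.9 = 0.3915
  W_A = 1/(μ-λ) = 1/(18.9-7.4) = 1/11.50 = 0.08696

Option B: 2 servers μ = 15.1 (M/M/2)
  ρ_B = λ/(cμ) = 7.4/(2×15.1) = 0.2450
  Offered load a = λ/μ = cρ = 7.4/15.1 = 0.4901
  P₀ = [ Σₙ₌₀^1 aⁿ/n! + a^2/(2!(1-ρ)) ]⁻¹
  Σ = a^0/0! + a^1/1! = 1.0000 + 0.4901 = 1.4901
  a^2/(2!(1-ρ)) = 0.2402/(2 × 0.7550) = 0.1591
  P₀ = 1/(1.4901 + 0.1591) = 0.6064
  Lq = P₀·a^2·ρ / (2!(1-ρ)²) = 0.6064 × 0.2402 × 0.2450 / (2 × 0.5700) = 0.03130
  Wq_B = Lq/λ = 0.03130/7.4 = 0.004230
  W_B = Wq_B + 1/μ = 0.004230 + 0.06623 = 0.07046

Since W_B = 0.07046 < W_A = 0.08696, Option B (multiple servers) has the shorter time in system.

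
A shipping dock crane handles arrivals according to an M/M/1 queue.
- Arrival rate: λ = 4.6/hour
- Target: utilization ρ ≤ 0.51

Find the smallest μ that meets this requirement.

ρ = λ/μ, so μ = λ/ρ
μ ≥ 4.6/0.51 = 9.0196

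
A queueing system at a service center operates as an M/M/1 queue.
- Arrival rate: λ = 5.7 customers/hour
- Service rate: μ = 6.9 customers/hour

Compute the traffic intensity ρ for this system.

Server utilization: ρ = λ/μ
ρ = 5.7/6.9 = 0.8261
The server is busy 82.61% of the time.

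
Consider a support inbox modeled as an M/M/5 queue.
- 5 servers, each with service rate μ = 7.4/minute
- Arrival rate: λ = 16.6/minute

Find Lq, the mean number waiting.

Traffic intensity: ρ = λ/(cμ) = 16.6/(5×7.4) = 0.4486
Since ρ = 0.4486 < 1, system is stable.
Offered load a = λ/μ = cρ = 16.6/7.4 = 2.2432
P₀ = [ Σₙ₌₀^4 aⁿ/n! + a^5/(5!(1-ρ)) ]⁻¹
Σ = a^0/0! + a^1/1! + a^2/2! + a^3/3! + a^4/4! = 1.0000 + 2.2432 + 2.5161 + 1.8814 + 1.0551 = 8.6958
a^5/(5!(1-ρ)) = 56.8044/(120 × 0.55135) = 0.8586
P₀ = 1/(8.6958 + 0.8586) = 0.1047
Lq = P₀·a^5·ρ / (5!(1-ρ)²) = 0.10466 × 56.8044 × 0.44865 / (120 × 0.30399) = 0.07312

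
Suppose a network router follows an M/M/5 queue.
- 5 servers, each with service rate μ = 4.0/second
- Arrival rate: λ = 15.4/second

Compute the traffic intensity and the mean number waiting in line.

Traffic intensity: ρ = λ/(cμ) = 15.4/(5×4.0) = 0.7700
Since ρ = 0.7700 < 1, system is stable.
Offered load a = λ/μ = cρ = 15.4/4.0 = 3.8500
P₀ = [ Σₙ₌₀^4 aⁿ/n! + a^5/(5!(1-ρ)) ]⁻¹
Σ = a^0/0! + a^1/1! + a^2/2! + a^3/3! + a^4/4! = 1.0000 + 3.8500 + 7.4113 + 9.5111 + 9.1544 = 30.9268
a^5/(5!(1-ρ)) = 845.8700/(120 × 0.2300) = 30.6475
P₀ = 1/(30.9268 + 30.6475) = 0.01624
Lq = P₀·a^5·ρ / (5!(1-ρ)²) = 0.01624 × 845.8700 × 0.7700 / (120 × 0.05290) = 1.6663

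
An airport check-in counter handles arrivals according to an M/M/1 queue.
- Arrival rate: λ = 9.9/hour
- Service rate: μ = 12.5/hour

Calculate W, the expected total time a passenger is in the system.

First, compute utilization: ρ = λ/μ = 9.9/12.5 = 0.7920
For M/M/1: W = 1/(μ-λ)
W = 1/(12.5-9.9) = 1/2.60
W = 0.3846 hours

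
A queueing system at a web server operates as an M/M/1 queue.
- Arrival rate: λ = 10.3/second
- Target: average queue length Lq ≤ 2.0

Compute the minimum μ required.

For M/M/1: Lq = λ²/(μ(μ-λ))
Need Lq ≤ 2.0, i.e. μ(μ-λ) ≥ λ²/2.0
μ² - 10.3μ - 106.09/2.0 ≥ 0  →  μ² - 10.3μ - 53.0450 ≥ 0
Quadratic formula (positive root): μ = [λ + √(λ² + 4×53.0450)]/2
Discriminant: 106.09 + 4×53.0450 = 318.2700, √318.2700 = 17.8401
μ ≥ (10.3 + 17.8401)/2 = 14.0701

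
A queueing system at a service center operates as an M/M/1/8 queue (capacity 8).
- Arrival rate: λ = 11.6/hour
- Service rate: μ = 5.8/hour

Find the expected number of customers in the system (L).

ρ = λ/μ = 11.6/5.8 = 2.0000
P₀ = (1-ρ)/(1-ρ^(K+1)) = (1-2.0000)/(1-2.0000^9) = -1.0000/-511.0000 = 0.001957
P_K = P₀×ρ^K = 0.001957 × 2.0000^8 = 0.001957 × 256.0000 = 0.5010
L = ρ[1 - (K+1)ρ^K + Kρ^(K+1)] / [(1-ρ)(1-ρ^(K+1))]
L = 2.0000 × (1 - 9×256.0000 + 8×512.0000) / ((1 - 2.0000) × (1 - 512.0000)) = 7.0176 customers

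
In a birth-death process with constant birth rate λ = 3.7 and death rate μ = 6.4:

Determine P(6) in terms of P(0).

For constant rates: P(n)/P(0) = (λ/μ)^n
P(6)/P(0) = (3.7/6.4)^6 = 0.578125^6 = 0.03734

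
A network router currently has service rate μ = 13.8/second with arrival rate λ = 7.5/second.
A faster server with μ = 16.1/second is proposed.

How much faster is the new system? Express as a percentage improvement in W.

System 1: ρ₁ = 7.5/13.8 = 0.5435, W₁ = 1/(13.8-7.5) = 0.15873
System 2: ρ₂ = 7.5/16.1 = 0.4658, W₂ = 1/(16.1-7.5) = 0.11628
Improvement: (W₁-W₂)/W₁ = (0.15873-0.11628)/0.15873 = 26.74%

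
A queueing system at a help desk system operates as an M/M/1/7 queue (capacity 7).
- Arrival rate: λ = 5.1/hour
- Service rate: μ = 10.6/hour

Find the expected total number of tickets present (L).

ρ = λ/μ = 5.1/10.6 = 0.48113
P₀ = (1-ρ)/(1-ρ^(K+1)) = (1-0.48113)/(1-0.48113^8) = 0.5189/0.9971 = 0.5204
P_K = P₀×ρ^K = 0.5204 × 0.48113^7 = 0.5204 × 0.005968 = 0.003106
L = ρ[1 - (K+1)ρ^K + Kρ^(K+1)] / [(1-ρ)(1-ρ^(K+1))]
L = 0.48113 × (1 - 8×0.005968 + 7×0.002871) / ((1 - 0.48113) × (1 - 0.002871)) = 0.9042 tickets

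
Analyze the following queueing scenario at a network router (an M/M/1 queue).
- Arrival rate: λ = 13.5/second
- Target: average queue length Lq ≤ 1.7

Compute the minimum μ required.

For M/M/1: Lq = λ²/(μ(μ-λ))
Need Lq ≤ 1.7, i.e. μ(μ-λ) ≥ λ²/1.7
μ² - 13.5μ - 182.25/1.7 ≥ 0  →  μ² - 13.5μ - 107.20588 ≥ 0
Quadratic formula (positive root): μ = [λ + √(λ² + 4×107.20588)]/2
Discriminant: 182.25 + 4×107.20588 = 611.0735, √611.0735 = 24.719901
μ ≥ (13.5 + 24.719901)/2 = 19.1100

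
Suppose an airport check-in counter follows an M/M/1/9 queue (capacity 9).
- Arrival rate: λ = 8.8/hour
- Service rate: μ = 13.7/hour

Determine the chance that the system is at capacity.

ρ = λ/μ = 8.8/13.7 = 0.642336
P₀ = (1-ρ)/(1-ρ^(K+1)) = (1-0.642336)/(1-0.642336^10) = 0.3577/0.9880 = 0.3620
P_K = P₀×ρ^K = 0.36199 × 0.642336^9 = 0.36199 × 0.018615 = 0.006738
Blocking probability = 0.67%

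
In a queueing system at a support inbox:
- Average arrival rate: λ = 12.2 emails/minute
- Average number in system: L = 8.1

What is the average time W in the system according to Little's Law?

Little's Law: L = λW, so W = L/λ
W = 8.1/12.2 = 0.6639 minutes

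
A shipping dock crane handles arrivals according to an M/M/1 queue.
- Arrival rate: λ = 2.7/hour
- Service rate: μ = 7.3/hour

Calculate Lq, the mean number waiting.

ρ = λ/μ = 2.7/7.3 = 0.3699
For M/M/1: Lq = λ²/(μ(μ-λ))
Lq = 7.29/(7.3 × 4.60)
Lq = 0.2171 containers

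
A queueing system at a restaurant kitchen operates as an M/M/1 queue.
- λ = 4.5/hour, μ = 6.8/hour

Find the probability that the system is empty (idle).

ρ = λ/μ = 4.5/6.8 = 0.6618
P(0) = 1 - ρ = 1 - 0.6618 = 0.3382
The server is idle 33.82% of the time.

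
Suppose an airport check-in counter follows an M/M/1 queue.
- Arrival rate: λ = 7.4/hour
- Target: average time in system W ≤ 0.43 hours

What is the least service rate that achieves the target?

For M/M/1: W = 1/(μ-λ)
Need W ≤ 0.43, so 1/(μ-λ) ≤ 0.43
μ - λ ≥ 1/0.43 = 2.3256
μ ≥ 7.4 + 2.3256 = 9.7256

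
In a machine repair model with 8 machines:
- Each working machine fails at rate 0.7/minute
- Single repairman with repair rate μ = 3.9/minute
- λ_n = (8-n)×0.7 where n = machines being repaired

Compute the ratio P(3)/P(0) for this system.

P(3)/P(0) = ∏_{i=0}^{3-1} λ_i/μ_{i+1}
= (8-0)×0.7/3.9 × (8-1)×0.7/3.9 × (8-2)×0.7/3.9
= 1.9429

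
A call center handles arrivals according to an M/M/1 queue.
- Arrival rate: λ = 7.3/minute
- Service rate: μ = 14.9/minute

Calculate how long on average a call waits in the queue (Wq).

First, compute utilization: ρ = λ/μ = 7.3/14.9 = 0.4899
For M/M/1: Wq = λ/(μ(μ-λ))
Wq = 7.3/(14.9 × (14.9-7.3))
Wq = 7.3/(14.9 × 7.60)
Wq = 0.06446 minutes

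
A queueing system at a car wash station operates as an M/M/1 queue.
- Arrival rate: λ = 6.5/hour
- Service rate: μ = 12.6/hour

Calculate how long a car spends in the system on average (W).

First, compute utilization: ρ = λ/μ = 6.5/12.6 = 0.5159
For M/M/1: W = 1/(μ-λ)
W = 1/(12.6-6.5) = 1/6.10
W = 0.1639 hours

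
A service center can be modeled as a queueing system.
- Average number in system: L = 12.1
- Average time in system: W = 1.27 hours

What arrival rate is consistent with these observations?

Little's Law: L = λW, so λ = L/W
λ = 12.1/1.27 = 9.5276 customers/hour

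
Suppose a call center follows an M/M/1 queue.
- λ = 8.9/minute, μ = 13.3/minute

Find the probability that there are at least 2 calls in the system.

ρ = λ/μ = 8.9/13.3 = 0.6692
P(N ≥ n) = ρⁿ
P(N ≥ 2) = 0.6692^2
P(N ≥ 2) = 0.4478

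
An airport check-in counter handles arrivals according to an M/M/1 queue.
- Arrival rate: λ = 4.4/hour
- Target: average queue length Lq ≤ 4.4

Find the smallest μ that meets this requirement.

For M/M/1: Lq = λ²/(μ(μ-λ))
Need Lq ≤ 4.4, i.e. μ(μ-λ) ≥ λ²/4.4
μ² - 4.4μ - 19.36/4.4 ≥ 0  →  μ² - 4.4μ - 4.4000 ≥ 0
Quadratic formula (positive root): μ = [λ + √(λ² + 4×4.4000)]/2
Discriminant: 19.36 + 4×4.4000 = 36.9600, √36.9600 = 6.07947
μ ≥ (4.4 + 6.07947)/2 = 5.2397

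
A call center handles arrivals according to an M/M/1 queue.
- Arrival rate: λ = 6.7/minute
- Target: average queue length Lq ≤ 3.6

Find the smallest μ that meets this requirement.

For M/M/1: Lq = λ²/(μ(μ-λ))
Need Lq ≤ 3.6, i.e. μ(μ-λ) ≥ λ²/3.6
μ² - 6.7μ - 44.89/3.6 ≥ 0  →  μ² - 6.7μ - 12.46944 ≥ 0
Quadratic formula (positive root): μ = [λ + √(λ² + 4×12.46944)]/2
Discriminant: 44.89 + 4×12.46944 = 94.7678, √94.7678 = 9.7349
μ ≥ (6.7 + 9.7349)/2 = 8.2174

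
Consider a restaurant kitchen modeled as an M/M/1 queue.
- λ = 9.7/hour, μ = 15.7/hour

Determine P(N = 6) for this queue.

ρ = λ/μ = 9.7/15.7 = 0.61783
P(n) = (1-ρ)ρⁿ
P(6) = (1-0.61783) × 0.61783^6
P(6) = 0.3822 × 0.05562
P(6) = 0.02126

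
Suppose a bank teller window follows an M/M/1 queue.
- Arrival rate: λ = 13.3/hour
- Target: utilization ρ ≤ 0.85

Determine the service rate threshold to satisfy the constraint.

ρ = λ/μ, so μ = λ/ρ
μ ≥ 13.3/0.85 = 15.6471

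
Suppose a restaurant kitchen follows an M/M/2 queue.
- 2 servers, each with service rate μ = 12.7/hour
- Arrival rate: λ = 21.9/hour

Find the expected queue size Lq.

Traffic intensity: ρ = λ/(cμ) = 21.9/(2×12.7) = 0.8622
Since ρ = 0.8622 < 1, system is stable.
Offered load a = λ/μ = cρ = 21.9/12.7 = 1.7244
P₀ = [ Σₙ₌₀^1 aⁿ/n! + a^2/(2!(1-ρ)) ]⁻¹
Σ = a^0/0! + a^1/1! = 1.0000 + 1.7244 = 2.7244
a^2/(2!(1-ρ)) = 2.97359/(2 × 0.137795) = 10.7899
P₀ = 1/(2.7244 + 10.7899) = 0.07400
Lq = P₀·a^2·ρ / (2!(1-ρ)²) = 0.07399577 × 2.973588 × 0.8622047 / (2 × 0.01898754) = 4.9957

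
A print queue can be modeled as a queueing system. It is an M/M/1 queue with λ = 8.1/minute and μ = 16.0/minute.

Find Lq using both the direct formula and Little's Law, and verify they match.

Method 1 (direct): Lq = λ²/(μ(μ-λ)) = 65.61/(16.0 × 7.90) = 0.5191

Method 2 (Little's Law):
W = 1/(μ-λ) = 1/7.90 = 0.126582
Wq = W - 1/μ = 0.126582 - 0.0625000 = 0.064082
Lq = λWq = 8.1 × 0.064082 = 0.5191 ✔ (matches Method 1)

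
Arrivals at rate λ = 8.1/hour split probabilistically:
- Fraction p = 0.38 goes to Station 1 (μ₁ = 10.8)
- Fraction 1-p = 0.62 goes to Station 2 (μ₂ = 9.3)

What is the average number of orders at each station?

Effective rates: λ₁ = 8.1×0.38 = 3.078, λ₂ = 8.1×0.62 = 5.022
Station 1: ρ₁ = 3.078/10.8 = 0.2850, L₁ = ρ₁/(1-ρ₁) = 0.2850/(1-0.2850) = 0.3986
Station 2: ρ₂ = 5.022/9.3 = 0.5400, L₂ = ρ₂/(1-ρ₂) = 0.5400/(1-0.5400) = 1.1739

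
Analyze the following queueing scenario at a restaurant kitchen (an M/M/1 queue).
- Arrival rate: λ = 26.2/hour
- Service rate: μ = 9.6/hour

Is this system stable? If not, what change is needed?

Stability requires ρ = λ/(cμ) < 1
ρ = 26.2/(1 × 9.6) = 26.2/9.60 = 2.7292
Since 2.7292 ≥ 1, the system is UNSTABLE.
Queue grows without bound. Need μ > λ = 26.2.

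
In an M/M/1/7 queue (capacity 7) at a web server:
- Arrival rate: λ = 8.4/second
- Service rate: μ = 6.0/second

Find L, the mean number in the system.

ρ = λ/μ = 8.4/6.0 = 1.4000
P₀ = (1-ρ)/(1-ρ^(K+1)) = (1-1.4000)/(1-1.4000^8) = -0.4000/-13.7579 = 0.02907
P_K = P₀×ρ^K = 0.029074 × 1.4000^7 = 0.029074 × 10.5414 = 0.3065
L = ρ[1 - (K+1)ρ^K + Kρ^(K+1)] / [(1-ρ)(1-ρ^(K+1))]
L = 1.4000 × (1 - 8×10.54135 + 7×14.75789) / ((1 - 1.4000) × (1 - 14.75789)) = 5.0815 requests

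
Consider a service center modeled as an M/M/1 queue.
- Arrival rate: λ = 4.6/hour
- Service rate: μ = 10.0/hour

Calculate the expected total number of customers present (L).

ρ = λ/μ = 4.6/10.0 = 0.4600
For M/M/1: L = λ/(μ-λ)
L = 4.6/(10.0-4.6) = 4.6/5.40
L = 0.8519 customers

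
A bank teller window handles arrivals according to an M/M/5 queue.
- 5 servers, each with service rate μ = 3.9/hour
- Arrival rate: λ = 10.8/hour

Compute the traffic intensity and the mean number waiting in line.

Traffic intensity: ρ = λ/(cμ) = 10.8/(5×3.9) = 0.5538
Since ρ = 0.5538 < 1, system is stable.
Offered load a = λ/μ = cρ = 10.8/3.9 = 2.7692
P₀ = [ Σₙ₌₀^4 aⁿ/n! + a^5/(5!(1-ρ)) ]⁻¹
Σ = a^0/0! + a^1/1! + a^2/2! + a^3/3! + a^4/4! = 1.000000 + 2.769231 + 3.834320 + 3.539372 + 2.450334 = 13.5933
a^5/(5!(1-ρ)) = 162.8530/(120 × 0.44615) = 3.0418
P₀ = 1/(13.5933 + 3.0418) = 0.06011
Lq = P₀·a^5·ρ / (5!(1-ρ)²) = 0.060114 × 162.8530 × 0.55385 / (120 × 0.19905) = 0.2270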